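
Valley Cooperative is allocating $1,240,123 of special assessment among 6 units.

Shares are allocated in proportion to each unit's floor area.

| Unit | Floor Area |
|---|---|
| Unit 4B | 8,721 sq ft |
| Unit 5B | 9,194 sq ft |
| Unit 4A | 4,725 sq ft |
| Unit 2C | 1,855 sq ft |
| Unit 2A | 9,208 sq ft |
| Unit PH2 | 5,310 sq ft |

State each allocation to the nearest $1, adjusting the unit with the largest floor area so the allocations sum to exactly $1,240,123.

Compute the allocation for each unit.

Unit 4B: $277,218 | Unit 5B: $292,254 | Unit 4A: $150,196 | Unit 2C: $58,966 | Unit 2A: $292,698 | Unit PH2: $168,791

Combined floor area = 8,721 + 9,194 + 4,725 + 1,855 + 9,208 + 5,310 = 39,013.
Pro-rata amounts: Unit 4B 277,218.18; Unit 5B 292,253.63; Unit 4A 150,195.61; Unit 2C 58,965.68; Unit 2A 292,698.65; Unit PH2 168,791.25.
Rounded to nearest $1: Unit 4B $277,218; Unit 5B $292,254; Unit 4A $150,196; Unit 2C $58,966; Unit 2A $292,699; Unit PH2 $168,791. Sum = $1,240,124.
Difference $1,240,123 − $1,240,124 = −$1 applied to largest floor area (Unit 2A): Unit 2A becomes $292,698.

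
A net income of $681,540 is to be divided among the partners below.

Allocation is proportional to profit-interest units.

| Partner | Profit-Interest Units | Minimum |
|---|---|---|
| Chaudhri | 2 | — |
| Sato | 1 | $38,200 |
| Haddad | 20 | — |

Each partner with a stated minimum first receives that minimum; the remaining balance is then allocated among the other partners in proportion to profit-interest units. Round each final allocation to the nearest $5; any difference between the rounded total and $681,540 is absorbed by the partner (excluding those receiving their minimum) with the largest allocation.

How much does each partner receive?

Guaranteed amounts: Sato $38,200. Remaining pool $643,340.
Remaining pool split over remaining profit-interest units 22: Chaudhri 58,485.45 → $58,485; Haddad 584,854.55 → $584,855.

Chaudhri: $58,485 | Sato: $38,200 | Haddad: $584,855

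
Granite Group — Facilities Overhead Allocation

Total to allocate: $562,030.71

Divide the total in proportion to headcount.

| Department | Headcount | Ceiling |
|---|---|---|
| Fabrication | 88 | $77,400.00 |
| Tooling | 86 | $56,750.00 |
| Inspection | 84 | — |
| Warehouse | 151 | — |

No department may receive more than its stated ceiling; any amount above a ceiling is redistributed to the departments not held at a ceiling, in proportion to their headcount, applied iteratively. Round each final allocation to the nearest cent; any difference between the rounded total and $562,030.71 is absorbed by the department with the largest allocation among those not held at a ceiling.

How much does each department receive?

Headcount total: 409.
Pro-rata shares before constraints: Fabrication 120,925.9229; Tooling 118,177.6065; Inspection 115,429.2901; Warehouse 207,497.8905.
Cap binds for Fabrication ($77,400.00), Tooling ($56,750.00); remaining pool $427,880.71 reallocated over remaining headcount 235.
Redistributed shares: Inspection 152,944.5942 → $152,944.59; Warehouse 274,936.1158 → $274,936.12.

Fabrication: $77,400.00 | Tooling: $56,750.00 | Inspection: $152,944.59 | Warehouse: $274,936.12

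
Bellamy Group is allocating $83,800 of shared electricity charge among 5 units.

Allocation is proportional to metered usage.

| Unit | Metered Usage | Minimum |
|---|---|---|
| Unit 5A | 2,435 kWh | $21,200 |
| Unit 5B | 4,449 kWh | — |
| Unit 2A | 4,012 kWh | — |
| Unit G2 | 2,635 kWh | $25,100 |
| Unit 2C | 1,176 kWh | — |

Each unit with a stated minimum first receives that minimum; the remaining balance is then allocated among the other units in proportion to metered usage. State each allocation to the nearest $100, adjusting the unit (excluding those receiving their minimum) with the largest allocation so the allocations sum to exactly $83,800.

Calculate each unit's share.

Fund the minimums — Unit 5A $21,200; Unit G2 $25,100. Remaining pool $37,500.
Remaining pool split over remaining metered usage 9,637: Unit 5B 17,312.18 → $17,300; Unit 2A 15,611.70 → $15,600; Unit 2C 4,576.11 → $4,600.

Unit 5A: $21,200; Unit 5B: $17,300; Unit 2A: $15,600; Unit G2: $25,100; Unit 2C: $4,600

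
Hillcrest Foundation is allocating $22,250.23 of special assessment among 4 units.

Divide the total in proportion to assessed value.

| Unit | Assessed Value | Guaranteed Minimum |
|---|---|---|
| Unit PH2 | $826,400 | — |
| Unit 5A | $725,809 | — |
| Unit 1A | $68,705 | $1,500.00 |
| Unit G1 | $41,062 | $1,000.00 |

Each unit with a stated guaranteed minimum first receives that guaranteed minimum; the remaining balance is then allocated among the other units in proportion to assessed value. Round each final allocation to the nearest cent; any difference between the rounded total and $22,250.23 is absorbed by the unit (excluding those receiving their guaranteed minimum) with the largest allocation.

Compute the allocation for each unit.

Unit PH2: $10,515.07 | Unit 5A: $9,235.16 | Unit 1A: $1,500.00 | Unit G1: $1,000.00

Guaranteed amounts: Unit 1A $1,500.00; Unit G1 $1,000.00. Residual $19,750.23.
Residual split over remaining assessed value 1,552,209: Unit PH2 10,515.0724 → $10,515.07; Unit 5A 9,235.1576 → $9,235.16.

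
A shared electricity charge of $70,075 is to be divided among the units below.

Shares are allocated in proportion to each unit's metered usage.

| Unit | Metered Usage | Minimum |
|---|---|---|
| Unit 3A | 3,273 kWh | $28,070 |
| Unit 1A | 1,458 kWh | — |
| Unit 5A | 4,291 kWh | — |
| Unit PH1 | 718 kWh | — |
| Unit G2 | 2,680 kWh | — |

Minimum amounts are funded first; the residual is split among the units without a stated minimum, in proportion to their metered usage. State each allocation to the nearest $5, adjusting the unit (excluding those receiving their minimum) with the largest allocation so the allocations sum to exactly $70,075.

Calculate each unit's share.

Minimums first: Unit 3A $28,070. Remaining pool $42,005.
Remaining pool split over remaining metered usage 9,147: Unit 1A 6,695.45 → $6,695; Unit 5A 19,705.20 → $19,705; Unit PH1 3,297.21 → $3,295; Unit G2 12,307.14 → $12,305.
Rounding difference +$5 applied to Unit 5A → $19,710.

Unit 3A: $28,070 · Unit 1A: $6,695 · Unit 5A: $19,710 · Unit PH1: $3,295 · Unit G2: $12,305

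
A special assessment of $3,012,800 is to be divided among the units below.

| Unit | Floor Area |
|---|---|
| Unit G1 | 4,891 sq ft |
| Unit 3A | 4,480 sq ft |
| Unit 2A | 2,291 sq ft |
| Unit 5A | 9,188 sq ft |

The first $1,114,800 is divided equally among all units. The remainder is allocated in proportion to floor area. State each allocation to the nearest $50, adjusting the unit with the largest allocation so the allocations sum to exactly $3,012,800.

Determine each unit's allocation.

$1,114,800 shared equally gives $278,700 per unit.
Remainder $1,898,000 by floor area (total 20,850): Unit G1 445,233.48 → $445,250; Unit 3A 407,819.66 → $407,800; Unit 2A 208,552.42 → $208,550; Unit 5A 836,394.44 → $836,400.
Totals: Unit G1 $278,700 + $445,250 = $723,950; Unit 3A $278,700 + $407,800 = $686,500; Unit 2A $278,700 + $208,550 = $487,250; Unit 5A $278,700 + $836,400 = $1,115,100.

Unit G1: $723,950; Unit 3A: $686,500; Unit 2A: $487,250; Unit 5A: $1,115,100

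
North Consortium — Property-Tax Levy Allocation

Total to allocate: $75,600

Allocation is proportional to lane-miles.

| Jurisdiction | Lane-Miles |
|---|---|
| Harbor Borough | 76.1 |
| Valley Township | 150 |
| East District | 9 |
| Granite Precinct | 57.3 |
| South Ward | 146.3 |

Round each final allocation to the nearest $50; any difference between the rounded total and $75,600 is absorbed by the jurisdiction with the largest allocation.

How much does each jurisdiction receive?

Harbor Borough: $13,100 · Valley Township: $25,900 · East District: $1,550 · Granite Precinct: $9,850 · South Ward: $25,200

Lane-miles total: 438.7.
Raw shares: Harbor Borough 76.1/438.7 × $75,600 = 13,114.11; Valley Township 150/438.7 × $75,600 = 25,849.10; East District 9/438.7 × $75,600 = 1,550.95; Granite Precinct 57.3/438.7 × $75,600 = 9,874.36; South Ward 146.3/438.7 × $75,600 = 25,211.49.
At nearest $50: Harbor Borough $13,100; Valley Township $25,850; East District $1,550; Granite Precinct $9,850; South Ward $25,200. Sum = $75,550.
Difference $75,600 − $75,550 = +$50 applied to largest allocation (Valley Township): Valley Township becomes $25,900.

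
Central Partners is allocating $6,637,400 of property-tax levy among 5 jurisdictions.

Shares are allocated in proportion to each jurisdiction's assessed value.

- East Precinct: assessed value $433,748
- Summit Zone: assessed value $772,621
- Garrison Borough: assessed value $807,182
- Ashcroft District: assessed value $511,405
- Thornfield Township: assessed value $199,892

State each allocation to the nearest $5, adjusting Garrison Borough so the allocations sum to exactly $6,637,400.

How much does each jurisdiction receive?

Sum of assessed value: 2,724,848.
Raw shares: East Precinct 433,748/2,724,848 × $6,637,400 = 1,056,557.64; Summit Zone 772,621/2,724,848 × $6,637,400 = 1,882,011.26; Garrison Borough 807,182/2,724,848 × $6,637,400 = 1,966,197.68; Ashcroft District 511,405/2,724,848 × $6,637,400 = 1,245,720.70; Thornfield Township 199,892/2,724,848 × $6,637,400 = 486,912.72.
At nearest $5: East Precinct $1,056,560; Summit Zone $1,882,010; Garrison Borough $1,966,200; Ashcroft District $1,245,720; Thornfield Township $486,915. Sum = $6,637,405.
Difference $6,637,400 − $6,637,405 = −$5 applied to Garrison Borough: Garrison Borough becomes $1,966,195.

East Precinct: $1,056,560 · Summit Zone: $1,882,010 · Garrison Borough: $1,966,195 · Ashcroft District: $1,245,720 · Thornfield Township: $486,915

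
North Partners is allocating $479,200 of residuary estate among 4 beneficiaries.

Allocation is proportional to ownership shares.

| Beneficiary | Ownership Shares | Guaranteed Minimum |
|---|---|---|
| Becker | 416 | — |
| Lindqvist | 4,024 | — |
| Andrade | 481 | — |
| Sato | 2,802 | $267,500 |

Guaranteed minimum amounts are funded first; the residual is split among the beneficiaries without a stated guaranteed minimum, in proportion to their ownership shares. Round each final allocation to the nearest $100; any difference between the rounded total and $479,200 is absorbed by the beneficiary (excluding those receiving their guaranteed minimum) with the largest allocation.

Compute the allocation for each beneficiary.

Guaranteed amounts: Sato $267,500. Balance $211,700.
Balance split over remaining ownership shares 4,921: Becker 17,896.20 → $17,900; Lindqvist 173,111.32 → $173,100; Andrade 20,692.48 → $20,700.

Becker: $17,900 | Lindqvist: $173,100 | Andrade: $20,700 | Sato: $267,500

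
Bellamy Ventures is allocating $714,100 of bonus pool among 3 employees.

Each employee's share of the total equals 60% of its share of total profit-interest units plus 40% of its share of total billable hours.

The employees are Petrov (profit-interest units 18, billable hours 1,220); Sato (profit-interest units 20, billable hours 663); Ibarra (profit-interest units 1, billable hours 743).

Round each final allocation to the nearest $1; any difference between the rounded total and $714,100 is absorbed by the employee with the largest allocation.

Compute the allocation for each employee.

Profit-interest units total 39; billable hours total 2,626.
Combined weights (60% profit-interest units + 40% billable hours): Petrov 0.4628; Sato 0.4087; Ibarra 0.1286.
Proportional shares: Petrov 330,454.81; Sato 291,840.11; Ibarra 91,805.09.
Rounded to nearest $1: Petrov $330,455; Sato $291,840; Ibarra $91,805. Sum = $714,100.
Rounded total matches; no reconciliation needed.

Petrov: $330,455 · Sato: $291,840 · Ibarra: $91,805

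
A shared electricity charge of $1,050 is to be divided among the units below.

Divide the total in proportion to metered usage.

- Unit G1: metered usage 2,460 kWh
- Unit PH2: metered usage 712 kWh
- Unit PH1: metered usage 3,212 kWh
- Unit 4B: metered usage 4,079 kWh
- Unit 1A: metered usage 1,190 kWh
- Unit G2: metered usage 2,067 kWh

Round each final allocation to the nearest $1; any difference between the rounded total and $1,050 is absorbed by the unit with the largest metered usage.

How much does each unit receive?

Unit G1: $188; Unit PH2: $54; Unit PH1: $246; Unit 4B: $313; Unit 1A: $91; Unit G2: $158

Sum of metered usage: 13,720.
Proportional shares: Unit G1 2,460/13,720 × $1,050 = 188.27; Unit PH2 712/13,720 × $1,050 = 54.49; Unit PH1 3,212/13,720 × $1,050 = 245.82; Unit 4B 4,079/13,720 × $1,050 = 312.17; Unit 1A 1,190/13,720 × $1,050 = 91.07; Unit G2 2,067/13,720 × $1,050 = 158.19.
After rounding ($1): Unit G1 $188; Unit PH2 $54; Unit PH1 $246; Unit 4B $312; Unit 1A $91; Unit G2 $158. Sum = $1,049.
Difference $1,050 − $1,049 = +$1 applied to largest metered usage (Unit 4B): Unit 4B becomes $313.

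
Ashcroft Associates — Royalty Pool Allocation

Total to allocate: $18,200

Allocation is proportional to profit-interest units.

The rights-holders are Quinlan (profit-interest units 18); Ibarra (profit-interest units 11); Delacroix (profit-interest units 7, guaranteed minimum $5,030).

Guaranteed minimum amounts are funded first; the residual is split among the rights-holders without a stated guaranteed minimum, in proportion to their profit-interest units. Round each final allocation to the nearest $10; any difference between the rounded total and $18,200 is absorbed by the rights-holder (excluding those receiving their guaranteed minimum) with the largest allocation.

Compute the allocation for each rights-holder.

Quinlan: $8,170; Ibarra: $5,000; Delacroix: $5,030

Fund the minimums — Delacroix $5,030. Balance $13,170.
Balance split over remaining profit-interest units 29: Quinlan 8,174.48 → $8,170; Ibarra 4,995.52 → $5,000.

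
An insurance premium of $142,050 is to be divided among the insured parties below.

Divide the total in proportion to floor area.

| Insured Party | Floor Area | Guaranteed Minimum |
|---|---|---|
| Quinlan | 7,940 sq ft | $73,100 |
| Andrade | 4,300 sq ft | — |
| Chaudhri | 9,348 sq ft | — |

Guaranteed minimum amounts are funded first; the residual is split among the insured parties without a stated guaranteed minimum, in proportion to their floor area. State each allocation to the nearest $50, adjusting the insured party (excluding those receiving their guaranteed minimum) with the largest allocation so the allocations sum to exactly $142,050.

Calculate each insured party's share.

Guaranteed amounts: Quinlan $73,100. Balance $68,950.
Balance split over remaining floor area 13,648: Andrade 21,723.70 → $21,700; Chaudhri 47,226.30 → $47,250.

Quinlan: $73,100 · Andrade: $21,700 · Chaudhri: $47,250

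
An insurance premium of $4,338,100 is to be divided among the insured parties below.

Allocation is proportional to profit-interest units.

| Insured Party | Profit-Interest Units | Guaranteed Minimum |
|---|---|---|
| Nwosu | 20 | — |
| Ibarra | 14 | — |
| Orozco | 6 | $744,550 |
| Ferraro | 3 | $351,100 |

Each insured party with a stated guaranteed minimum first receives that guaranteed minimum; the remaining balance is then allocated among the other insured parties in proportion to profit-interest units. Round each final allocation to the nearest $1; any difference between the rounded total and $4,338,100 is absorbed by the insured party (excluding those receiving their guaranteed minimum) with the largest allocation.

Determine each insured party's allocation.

Minimums first: Orozco $744,550; Ferraro $351,100. Residual $3,242,450.
Residual split over remaining profit-interest units 34: Nwosu 1,907,323.53 → $1,907,324; Ibarra 1,335,126.47 → $1,335,126.

Nwosu: $1,907,324 | Ibarra: $1,335,126 | Orozco: $744,550 | Ferraro: $351,100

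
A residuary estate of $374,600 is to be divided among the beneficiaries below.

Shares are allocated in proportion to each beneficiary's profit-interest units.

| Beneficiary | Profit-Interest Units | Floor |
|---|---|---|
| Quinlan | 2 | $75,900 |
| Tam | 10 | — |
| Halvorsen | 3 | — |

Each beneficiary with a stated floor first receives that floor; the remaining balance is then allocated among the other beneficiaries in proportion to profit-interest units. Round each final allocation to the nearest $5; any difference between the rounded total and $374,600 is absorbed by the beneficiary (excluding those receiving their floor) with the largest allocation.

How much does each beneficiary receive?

Guaranteed amounts: Quinlan $75,900. Balance $298,700.
Balance split over remaining profit-interest units 13: Tam 229,769.23 → $229,770; Halvorsen 68,930.77 → $68,930.

Quinlan: $75,900 | Tam: $229,770 | Halvorsen: $68,930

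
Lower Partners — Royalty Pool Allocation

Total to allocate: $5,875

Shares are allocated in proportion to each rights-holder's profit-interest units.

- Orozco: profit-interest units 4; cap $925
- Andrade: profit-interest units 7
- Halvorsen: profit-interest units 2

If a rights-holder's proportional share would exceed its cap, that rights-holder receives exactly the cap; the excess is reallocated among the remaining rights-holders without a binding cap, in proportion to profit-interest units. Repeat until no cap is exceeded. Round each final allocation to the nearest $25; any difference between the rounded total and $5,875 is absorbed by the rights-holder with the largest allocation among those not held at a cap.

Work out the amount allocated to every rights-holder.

Orozco: $925 · Andrade: $3,850 · Halvorsen: $1,100

Combined profit-interest units = 13.
Unconstrained shares: Orozco 1,807.69; Andrade 3,163.46; Halvorsen 903.85.
Held at cap: Orozco ($925); remaining pool $4,950 reallocated over remaining profit-interest units 9.
Shares after redistribution: Andrade 3,850.00 → $3,850; Halvorsen 1,100.00 → $1,100.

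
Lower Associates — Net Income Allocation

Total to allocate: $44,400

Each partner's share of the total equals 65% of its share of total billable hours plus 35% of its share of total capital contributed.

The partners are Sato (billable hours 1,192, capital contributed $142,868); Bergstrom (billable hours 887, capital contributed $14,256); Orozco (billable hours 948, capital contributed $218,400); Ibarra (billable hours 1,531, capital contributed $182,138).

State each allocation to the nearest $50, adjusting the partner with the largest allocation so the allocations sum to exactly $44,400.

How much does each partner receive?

Totals — billable hours 4,558, capital contributed 557,662.
Composite weights (65% billable hours + 35% capital contributed): Sato 0.2597; Bergstrom 0.1354; Orozco 0.2723; Ibarra 0.3326.
Proportional shares: Sato 11,528.62; Bergstrom 6,013.50; Orozco 12,088.48; Ibarra 14,769.39.
After rounding ($50): Sato $11,550; Bergstrom $6,000; Orozco $12,100; Ibarra $14,750. Sum = $44,400.
Sum already equals the total — no adjustment.

Sato: $11,550; Bergstrom: $6,000; Orozco: $12,100; Ibarra: $14,750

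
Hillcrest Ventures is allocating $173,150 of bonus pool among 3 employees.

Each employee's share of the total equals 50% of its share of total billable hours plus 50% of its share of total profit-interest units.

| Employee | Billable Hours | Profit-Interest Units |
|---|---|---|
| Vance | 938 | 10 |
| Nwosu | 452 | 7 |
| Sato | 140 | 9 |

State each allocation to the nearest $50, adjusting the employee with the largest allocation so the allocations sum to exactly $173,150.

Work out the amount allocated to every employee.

Vance: $86,350; Nwosu: $48,900; Sato: $37,900

Totals — billable hours 1,530, profit-interest units 26.
Combined weights (50% billable hours + 50% profit-interest units): Vance 0.4988; Nwosu 0.2823; Sato 0.2188.
Raw shares: Vance 86,374.78; Nwosu 48,885.06; Sato 37,890.16.
After rounding ($50): Vance $86,350; Nwosu $48,900; Sato $37,900. Sum = $173,150.
Rounded total matches; no reconciliation needed.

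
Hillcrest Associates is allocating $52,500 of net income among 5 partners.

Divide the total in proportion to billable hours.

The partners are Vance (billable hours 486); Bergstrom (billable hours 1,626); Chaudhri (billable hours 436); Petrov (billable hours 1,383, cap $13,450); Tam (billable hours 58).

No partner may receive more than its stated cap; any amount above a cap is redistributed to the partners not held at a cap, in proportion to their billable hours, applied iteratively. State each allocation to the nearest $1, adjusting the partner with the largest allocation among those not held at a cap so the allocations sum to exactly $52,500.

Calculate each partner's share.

Vance: $7,283; Bergstrom: $24,365; Chaudhri: $6,533; Petrov: $13,450; Tam: $869

Total billable hours = 3,989.
Proportional shares (ignoring caps): Vance 6,396.34; Bergstrom 21,400.10; Chaudhri 5,738.28; Petrov 18,201.93; Tam 763.35.
Cap binds for Petrov ($13,450); balance $39,050 reallocated over remaining billable hours 2,606.
Redistributed shares: Vance 7,282.54 → $7,283; Bergstrom 24,365.04 → $24,365; Chaudhri 6,533.31 → $6,533; Tam 869.11 → $869.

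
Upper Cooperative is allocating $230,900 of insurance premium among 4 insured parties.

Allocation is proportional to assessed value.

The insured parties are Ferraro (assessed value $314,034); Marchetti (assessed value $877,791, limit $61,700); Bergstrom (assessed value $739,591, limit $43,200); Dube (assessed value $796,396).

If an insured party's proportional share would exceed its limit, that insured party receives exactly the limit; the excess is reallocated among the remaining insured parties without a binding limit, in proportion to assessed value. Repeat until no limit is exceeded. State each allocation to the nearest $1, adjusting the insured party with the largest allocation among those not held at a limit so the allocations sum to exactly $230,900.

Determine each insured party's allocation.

Ferraro: $35,633; Marchetti: $61,700; Bergstrom: $43,200; Dube: $90,367

Sum of assessed value: 2,727,812.
Pro-rata shares before constraints: Ferraro 26,581.91; Marchetti 74,302.02; Bergstrom 62,603.86; Dube 67,412.21.
Held at cap: Marchetti ($61,700), Bergstrom ($43,200); residual $126,000 reallocated over remaining assessed value 1,110,430.
Redistributed shares: Ferraro 35,633.30 → $35,633; Dube 90,366.70 → $90,367.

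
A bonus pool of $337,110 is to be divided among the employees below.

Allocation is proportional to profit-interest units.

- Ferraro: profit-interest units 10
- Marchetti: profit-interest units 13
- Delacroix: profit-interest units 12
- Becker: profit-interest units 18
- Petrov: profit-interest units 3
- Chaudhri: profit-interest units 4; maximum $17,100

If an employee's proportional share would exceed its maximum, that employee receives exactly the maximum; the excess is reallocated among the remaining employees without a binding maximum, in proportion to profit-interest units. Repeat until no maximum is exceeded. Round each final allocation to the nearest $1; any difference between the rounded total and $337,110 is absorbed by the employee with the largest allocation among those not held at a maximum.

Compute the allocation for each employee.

Total profit-interest units = 60.
Pro-rata shares before constraints: Ferraro 56,185.00; Marchetti 73,040.50; Delacroix 67,422.00; Becker 101,133.00; Petrov 16,855.50; Chaudhri 22,474.00.
Cap binds for Chaudhri ($17,100); remaining pool $320,010 reallocated over remaining profit-interest units 56.
Remaining shares: Ferraro 57,144.64 → $57,145; Marchetti 74,288.04 → $74,288; Delacroix 68,573.57 → $68,574; Becker 102,860.36 → $102,860; Petrov 17,143.39 → $17,143.

Ferraro: $57,145 · Marchetti: $74,288 · Delacroix: $68,574 · Becker: $102,860 · Petrov: $17,143 · Chaudhri: $17,100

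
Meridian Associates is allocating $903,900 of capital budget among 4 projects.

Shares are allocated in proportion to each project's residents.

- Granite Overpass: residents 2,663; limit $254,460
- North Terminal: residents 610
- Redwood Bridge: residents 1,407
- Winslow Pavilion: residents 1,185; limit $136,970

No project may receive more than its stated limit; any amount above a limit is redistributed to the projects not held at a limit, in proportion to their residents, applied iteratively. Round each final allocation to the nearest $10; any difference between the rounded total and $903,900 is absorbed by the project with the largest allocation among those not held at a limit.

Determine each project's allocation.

Residents total: 5,865.
Pro-rata shares before constraints: Granite Overpass 410,415.29; North Terminal 94,011.76; Redwood Bridge 216,843.53; Winslow Pavilion 182,629.41.
Held at cap: Granite Overpass ($254,460), Winslow Pavilion ($136,970); residual $512,470 reallocated over remaining residents 2,017.
Remaining shares: North Terminal 154,985.97 → $154,990; Redwood Bridge 357,484.03 → $357,480.

Granite Overpass: $254,460 | North Terminal: $154,990 | Redwood Bridge: $357,480 | Winslow Pavilion: $136,970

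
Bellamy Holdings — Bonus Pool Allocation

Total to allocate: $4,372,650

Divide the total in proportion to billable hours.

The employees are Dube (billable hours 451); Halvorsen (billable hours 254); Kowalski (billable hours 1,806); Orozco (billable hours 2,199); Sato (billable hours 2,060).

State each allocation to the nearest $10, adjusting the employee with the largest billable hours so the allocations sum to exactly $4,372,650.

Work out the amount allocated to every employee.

Dube: $291,290 · Halvorsen: $164,060 · Kowalski: $1,166,470 · Orozco: $1,420,300 · Sato: $1,330,530

Billable hours total: 451 + 254 + 1,806 + 2,199 + 2,060 = 6,770.
Proportional shares: Dube 291,294.70; Halvorsen 164,055.11; Kowalski 1,166,470.59; Orozco 1,420,303.89; Sato 1,330,525.70.
Rounded to nearest $10: Dube $291,290; Halvorsen $164,060; Kowalski $1,166,470; Orozco $1,420,300; Sato $1,330,530. Sum = $4,372,650.
Rounded total matches; no reconciliation needed.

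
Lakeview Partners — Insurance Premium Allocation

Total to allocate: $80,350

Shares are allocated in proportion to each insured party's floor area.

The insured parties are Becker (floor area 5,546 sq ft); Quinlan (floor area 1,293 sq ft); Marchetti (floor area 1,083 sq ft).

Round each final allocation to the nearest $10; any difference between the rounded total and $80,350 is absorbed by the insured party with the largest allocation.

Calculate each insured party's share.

Becker: $56,260 · Quinlan: $13,110 · Marchetti: $10,980

Total floor area = 7,922.
Pro-rata amounts: Becker 5,546/7,922 × $80,350 = 56,251.09; Quinlan 1,293/7,922 × $80,350 = 13,114.43; Marchetti 1,083/7,922 × $80,350 = 10,984.48.
Rounded to nearest $10: Becker $56,250; Quinlan $13,110; Marchetti $10,980. Sum = $80,340.
Difference $80,350 − $80,340 = +$10 applied to largest allocation (Becker): Becker becomes $56,260.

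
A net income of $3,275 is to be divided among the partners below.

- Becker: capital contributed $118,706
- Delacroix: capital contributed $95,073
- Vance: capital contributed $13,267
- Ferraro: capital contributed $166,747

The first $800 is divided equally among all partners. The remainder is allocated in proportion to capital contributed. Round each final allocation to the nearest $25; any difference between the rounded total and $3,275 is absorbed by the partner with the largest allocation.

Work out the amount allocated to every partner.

Becker: $950; Delacroix: $800; Vance: $275; Ferraro: $1,250

$800 shared equally gives $200 per partner.
Remainder $2,475 by capital contributed (total 393,793): Becker 746.07 → $750; Delacroix 597.54 → $600; Vance 83.38 → $75; Ferraro 1,048.01 → $1,050.
Totals: Becker $200 + $750 = $950; Delacroix $200 + $600 = $800; Vance $200 + $75 = $275; Ferraro $200 + $1,050 = $1,250.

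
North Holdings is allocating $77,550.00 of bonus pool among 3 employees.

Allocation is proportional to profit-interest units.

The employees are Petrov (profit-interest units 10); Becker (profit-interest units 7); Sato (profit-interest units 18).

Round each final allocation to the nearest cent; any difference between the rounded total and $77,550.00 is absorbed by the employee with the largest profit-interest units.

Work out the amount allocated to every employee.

Petrov: $22,157.14 | Becker: $15,510.00 | Sato: $39,882.86

Combined profit-interest units = 10 + 7 + 18 = 35.
Proportional shares: Petrov 22,157.1429; Becker 15,510.0000; Sato 39,882.8571.
After rounding (cent): Petrov $22,157.14; Becker $15,510.00; Sato $39,882.86. Sum = $77,550.00.
Sum already equals the total — no adjustment.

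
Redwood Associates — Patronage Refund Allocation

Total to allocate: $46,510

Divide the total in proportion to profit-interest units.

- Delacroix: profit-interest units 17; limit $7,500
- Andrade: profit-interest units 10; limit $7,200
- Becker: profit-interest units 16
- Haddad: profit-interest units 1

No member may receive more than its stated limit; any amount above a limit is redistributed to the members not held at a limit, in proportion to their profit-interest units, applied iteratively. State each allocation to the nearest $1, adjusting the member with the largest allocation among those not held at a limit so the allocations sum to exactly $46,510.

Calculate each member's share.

Delacroix: $7,500 | Andrade: $7,200 | Becker: $29,939 | Haddad: $1,871

Total profit-interest units = 44.
Unconstrained shares: Delacroix 17,969.77; Andrade 10,570.45; Becker 16,912.73; Haddad 1,057.05.
Cap binds for Delacroix ($7,500), Andrade ($7,200); residual $31,810 reallocated over remaining profit-interest units 17.
Redistributed shares: Becker 29,938.82 → $29,939; Haddad 1,871.18 → $1,871.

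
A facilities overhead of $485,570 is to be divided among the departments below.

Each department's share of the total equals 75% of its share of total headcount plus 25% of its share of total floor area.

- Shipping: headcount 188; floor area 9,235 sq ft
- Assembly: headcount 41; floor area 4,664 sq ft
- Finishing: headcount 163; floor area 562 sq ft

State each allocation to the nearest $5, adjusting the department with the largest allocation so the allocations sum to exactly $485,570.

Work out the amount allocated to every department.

Shipping: $252,180 · Assembly: $77,240 · Finishing: $156,150

Headcount total 392; floor area total 14,461.
Blended shares (75% headcount + 25% floor area): Shipping 0.5193; Assembly 0.1591; Finishing 0.3216.
Pro-rata amounts: Shipping 252,179.53; Assembly 77,241.82; Finishing 156,148.65.
After rounding ($5): Shipping $252,180; Assembly $77,240; Finishing $156,150. Sum = $485,570.
Sum already equals the total — no adjustment.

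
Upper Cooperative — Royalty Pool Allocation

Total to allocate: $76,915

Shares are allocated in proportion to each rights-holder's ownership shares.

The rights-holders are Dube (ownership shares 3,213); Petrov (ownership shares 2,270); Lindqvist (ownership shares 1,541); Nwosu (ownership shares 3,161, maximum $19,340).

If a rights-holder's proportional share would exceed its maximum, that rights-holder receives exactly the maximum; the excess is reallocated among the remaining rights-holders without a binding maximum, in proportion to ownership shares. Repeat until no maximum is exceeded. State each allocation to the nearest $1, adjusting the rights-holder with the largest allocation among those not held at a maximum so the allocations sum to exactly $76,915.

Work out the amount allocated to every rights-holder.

Dube: $26,337; Petrov: $18,607; Lindqvist: $12,631; Nwosu: $19,340

Combined ownership shares = 10,185.
Proportional shares (ignoring caps): Dube 24,263.91; Petrov 17,142.57; Lindqvist 11,637.31; Nwosu 23,871.21.
Held at cap: Nwosu ($19,340); remaining pool $57,575 reallocated over remaining ownership shares 7,024.
Redistributed shares: Dube 26,336.63 → $26,337; Petrov 18,606.95 → $18,607; Lindqvist 12,631.42 → $12,631.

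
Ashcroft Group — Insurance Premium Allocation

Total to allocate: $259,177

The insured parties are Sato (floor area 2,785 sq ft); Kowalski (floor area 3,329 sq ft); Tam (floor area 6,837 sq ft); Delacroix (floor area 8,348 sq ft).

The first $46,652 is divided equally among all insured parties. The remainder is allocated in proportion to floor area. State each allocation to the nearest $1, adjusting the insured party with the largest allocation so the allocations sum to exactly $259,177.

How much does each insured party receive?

Sato: $39,452; Kowalski: $44,880; Tam: $79,884; Delacroix: $94,961

First tranche $46,652 split equally: $11,663 each.
Remainder $212,525 by floor area (total 21,299): Sato 27,789.20 → $27,789; Kowalski 33,217.32 → $33,217; Tam 68,220.73 → $68,221; Delacroix 83,297.75 → $83,298.
Totals: Sato $11,663 + $27,789 = $39,452; Kowalski $11,663 + $33,217 = $44,880; Tam $11,663 + $68,221 = $79,884; Delacroix $11,663 + $83,298 = $94,961.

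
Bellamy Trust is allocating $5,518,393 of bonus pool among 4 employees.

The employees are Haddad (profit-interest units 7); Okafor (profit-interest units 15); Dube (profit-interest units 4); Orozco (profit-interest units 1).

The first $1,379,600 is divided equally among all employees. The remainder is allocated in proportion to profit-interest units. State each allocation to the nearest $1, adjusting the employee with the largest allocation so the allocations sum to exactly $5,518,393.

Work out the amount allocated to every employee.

First tranche $1,379,600 split equally: $344,900 each.
Remainder $4,138,793 by profit-interest units (total 27): Haddad 1,073,020.41 → $1,073,020; Okafor 2,299,329.44 → $2,299,329; Dube 613,154.52 → $613,155; Orozco 153,288.63 → $153,289.
Totals: Haddad $344,900 + $1,073,020 = $1,417,920; Okafor $344,900 + $2,299,329 = $2,644,229; Dube $344,900 + $613,155 = $958,055; Orozco $344,900 + $153,289 = $498,189.

Haddad: $1,417,920 | Okafor: $2,644,229 | Dube: $958,055 | Orozco: $498,189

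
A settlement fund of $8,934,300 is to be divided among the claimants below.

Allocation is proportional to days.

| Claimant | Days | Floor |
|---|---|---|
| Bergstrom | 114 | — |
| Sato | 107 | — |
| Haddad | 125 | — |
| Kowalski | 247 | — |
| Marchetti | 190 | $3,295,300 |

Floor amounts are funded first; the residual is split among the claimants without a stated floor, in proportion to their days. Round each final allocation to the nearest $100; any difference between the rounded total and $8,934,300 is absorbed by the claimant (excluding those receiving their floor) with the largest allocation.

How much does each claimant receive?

Bergstrom: $1,084,100 | Sato: $1,017,500 | Haddad: $1,188,700 | Kowalski: $2,348,700 | Marchetti: $3,295,300

Minimums first: Marchetti $3,295,300. Balance $5,639,000.
Balance split over remaining days 593: Bergstrom 1,084,057.34 → $1,084,100; Sato 1,017,492.41 → $1,017,500; Haddad 1,188,659.36 → $1,188,700; Kowalski 2,348,790.89 → $2,348,800.
Rounding difference −$100 applied to Kowalski → $2,348,700.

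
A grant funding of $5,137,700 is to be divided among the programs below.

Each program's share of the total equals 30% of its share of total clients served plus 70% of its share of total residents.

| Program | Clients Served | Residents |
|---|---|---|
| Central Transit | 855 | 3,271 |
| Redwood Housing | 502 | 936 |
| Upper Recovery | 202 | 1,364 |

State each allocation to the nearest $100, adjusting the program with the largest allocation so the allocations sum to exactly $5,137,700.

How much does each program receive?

Totals — clients served 1,559, residents 5,571.
Composite weights (30% clients served + 70% residents): Central Transit 0.5755; Redwood Housing 0.2142; Upper Recovery 0.2103.
Unrounded shares: Central Transit 2,956,910.52; Redwood Housing 1,100,543.80; Upper Recovery 1,080,245.68.
Rounded to nearest $100: Central Transit $2,956,900; Redwood Housing $1,100,500; Upper Recovery $1,080,200. Sum = $5,137,600.
Difference $5,137,700 − $5,137,600 = +$100 applied to largest allocation (Central Transit): Central Transit becomes $2,957,000.

Central Transit: $2,957,000; Redwood Housing: $1,100,500; Upper Recovery: $1,080,200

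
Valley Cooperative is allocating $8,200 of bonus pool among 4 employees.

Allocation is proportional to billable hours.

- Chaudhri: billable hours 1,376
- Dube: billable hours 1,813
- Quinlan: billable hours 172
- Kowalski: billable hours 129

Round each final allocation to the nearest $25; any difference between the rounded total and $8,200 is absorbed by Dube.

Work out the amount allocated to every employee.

Chaudhri: $3,225 | Dube: $4,275 | Quinlan: $400 | Kowalski: $300

Billable hours total: 3,490.
Unrounded shares: Chaudhri 1,376/3,490 × $8,200 = 3,233.01; Dube 1,813/3,490 × $8,200 = 4,259.77; Quinlan 172/3,490 × $8,200 = 404.13; Kowalski 129/3,490 × $8,200 = 303.09.
After rounding ($25): Chaudhri $3,225; Dube $4,250; Quinlan $400; Kowalski $300. Sum = $8,175.
Difference $8,200 − $8,175 = +$25 applied to Dube: Dube becomes $4,275.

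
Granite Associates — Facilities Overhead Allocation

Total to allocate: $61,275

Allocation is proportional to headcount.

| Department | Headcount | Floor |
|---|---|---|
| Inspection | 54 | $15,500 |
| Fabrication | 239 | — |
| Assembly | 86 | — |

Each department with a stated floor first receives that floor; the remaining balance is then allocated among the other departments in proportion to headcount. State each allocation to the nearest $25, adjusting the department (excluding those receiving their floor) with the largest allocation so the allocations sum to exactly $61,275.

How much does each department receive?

Inspection: $15,500 · Fabrication: $33,650 · Assembly: $12,125

Fund the minimums — Inspection $15,500. Residual $45,775.
Residual split over remaining headcount 325: Fabrication 33,662.23 → $33,650; Assembly 12,112.77 → $12,125.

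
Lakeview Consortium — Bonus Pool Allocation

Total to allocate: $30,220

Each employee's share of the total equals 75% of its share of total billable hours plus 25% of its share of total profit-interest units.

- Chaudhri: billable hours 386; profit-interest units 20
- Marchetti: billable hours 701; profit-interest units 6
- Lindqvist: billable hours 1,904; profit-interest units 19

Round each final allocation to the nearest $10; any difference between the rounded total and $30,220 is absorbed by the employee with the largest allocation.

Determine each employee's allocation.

Chaudhri: $6,280; Marchetti: $6,320; Lindqvist: $17,620

Totals — billable hours 2,991, profit-interest units 45.
Composite weights (75% billable hours + 25% profit-interest units): Chaudhri 0.2079; Marchetti 0.2091; Lindqvist 0.5830.
Raw shares: Chaudhri 6,282.78; Marchetti 6,319.32; Lindqvist 17,617.89.
After rounding ($10): Chaudhri $6,280; Marchetti $6,320; Lindqvist $17,620. Sum = $30,220.
No rounding difference to absorb.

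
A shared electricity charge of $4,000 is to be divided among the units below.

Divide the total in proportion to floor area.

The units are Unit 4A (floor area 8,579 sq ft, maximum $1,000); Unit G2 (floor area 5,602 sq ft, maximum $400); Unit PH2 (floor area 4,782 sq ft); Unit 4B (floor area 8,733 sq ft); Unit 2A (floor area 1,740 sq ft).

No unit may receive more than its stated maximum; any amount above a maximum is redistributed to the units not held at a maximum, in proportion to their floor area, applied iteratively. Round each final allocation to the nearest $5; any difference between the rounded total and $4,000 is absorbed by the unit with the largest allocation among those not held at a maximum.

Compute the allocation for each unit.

Unit 4A: $1,000 | Unit G2: $400 | Unit PH2: $815 | Unit 4B: $1,490 | Unit 2A: $295

Total floor area = 29,436.
Proportional shares (ignoring caps): Unit 4A 1,165.78; Unit G2 761.24; Unit PH2 649.82; Unit 4B 1,186.71; Unit 2A 236.45.
Held at cap: Unit 4A ($1,000), Unit G2 ($400); balance $2,600 reallocated over remaining floor area 15,255.
Shares after redistribution: Unit PH2 815.02 → $815; Unit 4B 1,488.42 → $1,490; Unit 2A 296.56 → $295.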